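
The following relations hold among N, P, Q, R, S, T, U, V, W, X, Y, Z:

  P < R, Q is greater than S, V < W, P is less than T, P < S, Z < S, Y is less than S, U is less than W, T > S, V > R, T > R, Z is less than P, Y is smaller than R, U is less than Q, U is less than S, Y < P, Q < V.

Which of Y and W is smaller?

Y

Y < P < S < Q < V < W, by transitivity through P, S, Q, V.
So Y < W; Y is the smaller of the two.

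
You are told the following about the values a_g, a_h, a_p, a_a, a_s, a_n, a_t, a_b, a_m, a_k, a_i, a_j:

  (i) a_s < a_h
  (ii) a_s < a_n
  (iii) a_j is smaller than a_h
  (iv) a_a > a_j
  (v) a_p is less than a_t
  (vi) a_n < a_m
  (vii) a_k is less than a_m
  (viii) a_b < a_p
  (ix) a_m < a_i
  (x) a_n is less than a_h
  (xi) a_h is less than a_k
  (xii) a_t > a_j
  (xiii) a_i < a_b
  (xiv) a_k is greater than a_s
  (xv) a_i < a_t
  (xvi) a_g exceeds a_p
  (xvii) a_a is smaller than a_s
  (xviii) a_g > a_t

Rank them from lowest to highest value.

a_j < a_a < a_s < a_n < a_h < a_k < a_m < a_i < a_b < a_p < a_t < a_g

Nothing is placed below a_j, so it is least; from there a_j < a_a; a_a < a_s; a_s < a_n; a_n < a_h; a_h < a_k; a_k < a_m; a_m < a_i; a_i < a_b; a_b < a_p; a_p < a_t; a_t < a_g, each given directly.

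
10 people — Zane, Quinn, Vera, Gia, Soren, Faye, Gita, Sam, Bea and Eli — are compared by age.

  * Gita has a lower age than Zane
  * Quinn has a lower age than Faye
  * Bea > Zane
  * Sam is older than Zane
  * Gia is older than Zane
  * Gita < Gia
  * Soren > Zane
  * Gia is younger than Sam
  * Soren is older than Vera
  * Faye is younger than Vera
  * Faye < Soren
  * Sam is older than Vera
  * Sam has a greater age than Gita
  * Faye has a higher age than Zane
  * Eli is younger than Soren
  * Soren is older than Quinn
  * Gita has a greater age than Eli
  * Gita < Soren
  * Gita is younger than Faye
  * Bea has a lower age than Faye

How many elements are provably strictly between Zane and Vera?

2

Chaining upward from Zane reaches: Bea, Faye, Gia, Soren, Sam.
Chaining downward from Vera reaches: Eli, Gita, Quinn, Bea, Faye.
Strictly between Zane and Vera are those in both lists: Bea, Faye — 2 elements.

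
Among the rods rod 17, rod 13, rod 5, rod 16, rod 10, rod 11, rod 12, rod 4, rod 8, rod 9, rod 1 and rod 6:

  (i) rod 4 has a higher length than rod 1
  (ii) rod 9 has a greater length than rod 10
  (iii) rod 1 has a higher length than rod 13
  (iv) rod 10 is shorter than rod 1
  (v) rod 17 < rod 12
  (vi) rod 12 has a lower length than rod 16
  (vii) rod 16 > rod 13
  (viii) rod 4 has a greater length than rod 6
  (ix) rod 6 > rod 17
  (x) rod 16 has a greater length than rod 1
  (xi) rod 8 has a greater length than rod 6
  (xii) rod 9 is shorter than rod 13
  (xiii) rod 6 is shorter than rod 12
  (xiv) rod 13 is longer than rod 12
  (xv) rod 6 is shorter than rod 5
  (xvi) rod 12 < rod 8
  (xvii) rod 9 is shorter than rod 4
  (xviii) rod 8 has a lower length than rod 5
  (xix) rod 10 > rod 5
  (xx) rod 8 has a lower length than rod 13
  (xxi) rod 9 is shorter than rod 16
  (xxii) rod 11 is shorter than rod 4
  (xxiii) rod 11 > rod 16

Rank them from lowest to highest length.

Nothing is placed below rod 17, so it is least; from there rod 17 < rod 6; rod 6 < rod 12; rod 12 < rod 8; rod 8 < rod 5; rod 5 < rod 10; rod 10 < rod 9; rod 9 < rod 13; rod 13 < rod 1; rod 1 < rod 16; rod 16 < rod 11; rod 11 < rod 4, each given directly.

rod 17 < rod 6 < rod 12 < rod 8 < rod 5 < rod 10 < rod 9 < rod 13 < rod 1 < rod 16 < rod 11 < rod 4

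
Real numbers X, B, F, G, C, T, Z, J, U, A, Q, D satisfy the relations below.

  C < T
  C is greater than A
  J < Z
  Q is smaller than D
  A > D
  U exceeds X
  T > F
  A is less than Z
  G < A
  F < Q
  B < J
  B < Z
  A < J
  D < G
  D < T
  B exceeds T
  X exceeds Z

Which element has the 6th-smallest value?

The consecutive relations fix a unique order: F < Q < D < G < A < C < T < B < J < Z < X < U.
Counting 6 from the smallest end gives C.

C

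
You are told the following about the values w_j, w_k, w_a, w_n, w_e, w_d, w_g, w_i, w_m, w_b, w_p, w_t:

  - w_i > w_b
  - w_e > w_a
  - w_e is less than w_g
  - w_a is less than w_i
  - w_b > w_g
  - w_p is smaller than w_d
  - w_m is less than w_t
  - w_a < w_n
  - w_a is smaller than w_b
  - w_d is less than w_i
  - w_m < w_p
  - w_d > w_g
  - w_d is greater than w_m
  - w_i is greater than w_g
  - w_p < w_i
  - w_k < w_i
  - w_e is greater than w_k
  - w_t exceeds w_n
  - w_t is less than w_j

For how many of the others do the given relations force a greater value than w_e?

From w_e the given relations immediately reach w_g.
From those, w_b, w_d, w_i — 4 in total.
Nothing else is reachable above w_e; 4 in all.

4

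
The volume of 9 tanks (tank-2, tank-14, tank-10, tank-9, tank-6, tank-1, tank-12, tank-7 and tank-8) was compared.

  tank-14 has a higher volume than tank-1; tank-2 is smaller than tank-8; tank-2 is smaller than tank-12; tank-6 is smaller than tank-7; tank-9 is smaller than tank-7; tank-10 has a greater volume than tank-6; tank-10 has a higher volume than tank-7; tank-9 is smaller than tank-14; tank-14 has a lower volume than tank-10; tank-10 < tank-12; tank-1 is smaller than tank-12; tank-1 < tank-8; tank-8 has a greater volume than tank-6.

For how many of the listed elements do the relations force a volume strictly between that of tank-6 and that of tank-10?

1

The relations place tank-6 below tank-10. An element lies strictly between them when it is forced above tank-6 and also forced below tank-10.
Above tank-6: {tank-7, tank-12, tank-8}. Below tank-10: {tank-1, tank-9, tank-7, tank-14}.
Intersection: {tank-7} — 1.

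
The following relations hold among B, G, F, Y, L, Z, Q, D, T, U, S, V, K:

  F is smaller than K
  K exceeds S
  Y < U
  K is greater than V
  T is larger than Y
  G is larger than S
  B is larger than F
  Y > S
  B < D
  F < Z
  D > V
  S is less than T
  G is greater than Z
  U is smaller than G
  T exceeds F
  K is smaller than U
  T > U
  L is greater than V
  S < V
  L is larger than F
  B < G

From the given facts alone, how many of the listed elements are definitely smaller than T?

Directly below T: S, F, Y, U.
One step further: K (5 so far).
One step further: V (6 so far).
No other element is forced below T by the given relations, so the count is 6.

6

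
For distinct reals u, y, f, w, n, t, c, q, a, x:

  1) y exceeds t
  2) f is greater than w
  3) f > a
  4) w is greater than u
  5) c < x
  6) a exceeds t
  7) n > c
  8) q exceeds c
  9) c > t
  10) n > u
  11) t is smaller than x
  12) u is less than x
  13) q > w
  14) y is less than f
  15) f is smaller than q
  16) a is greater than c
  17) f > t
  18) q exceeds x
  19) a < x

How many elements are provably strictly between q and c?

3

Chaining upward from c reaches: a, x, f, n.
Chaining downward from q reaches: u, t, a, w, x, y, f.
Strictly between c and q are those in both lists: a, x, f — 3 elements.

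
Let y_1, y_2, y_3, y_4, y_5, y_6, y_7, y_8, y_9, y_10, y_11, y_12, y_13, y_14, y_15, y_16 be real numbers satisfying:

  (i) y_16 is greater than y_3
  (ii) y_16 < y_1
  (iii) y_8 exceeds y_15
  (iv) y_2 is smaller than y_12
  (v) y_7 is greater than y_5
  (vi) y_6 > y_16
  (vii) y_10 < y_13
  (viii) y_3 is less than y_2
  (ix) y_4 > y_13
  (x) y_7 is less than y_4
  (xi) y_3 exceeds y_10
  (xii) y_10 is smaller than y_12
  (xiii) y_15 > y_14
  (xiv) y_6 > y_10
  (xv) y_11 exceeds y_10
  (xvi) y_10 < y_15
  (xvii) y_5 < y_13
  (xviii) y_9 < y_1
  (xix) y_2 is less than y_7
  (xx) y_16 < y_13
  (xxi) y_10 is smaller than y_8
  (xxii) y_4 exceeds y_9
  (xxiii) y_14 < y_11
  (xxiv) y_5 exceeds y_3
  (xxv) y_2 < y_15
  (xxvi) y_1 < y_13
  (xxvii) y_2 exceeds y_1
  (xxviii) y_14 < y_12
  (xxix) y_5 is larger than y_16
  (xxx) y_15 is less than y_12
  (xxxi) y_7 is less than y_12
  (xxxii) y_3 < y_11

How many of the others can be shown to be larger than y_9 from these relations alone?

8

The elements the relations force above y_9 are y_1, y_2, y_15, y_7, y_8, y_13, y_4, y_12 — no chain reaches any other.
That is 8.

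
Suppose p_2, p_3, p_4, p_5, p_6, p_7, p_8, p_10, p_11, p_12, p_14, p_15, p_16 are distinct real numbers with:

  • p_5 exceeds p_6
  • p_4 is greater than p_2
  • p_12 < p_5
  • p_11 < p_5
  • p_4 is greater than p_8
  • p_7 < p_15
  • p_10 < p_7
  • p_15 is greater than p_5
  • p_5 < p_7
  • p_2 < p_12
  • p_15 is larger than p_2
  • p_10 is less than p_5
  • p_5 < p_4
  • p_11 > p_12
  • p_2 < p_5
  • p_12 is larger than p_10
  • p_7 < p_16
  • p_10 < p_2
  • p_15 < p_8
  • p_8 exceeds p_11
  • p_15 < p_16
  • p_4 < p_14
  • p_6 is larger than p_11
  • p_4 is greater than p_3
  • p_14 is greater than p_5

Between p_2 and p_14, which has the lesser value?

p_2 < p_12 and p_12 < p_11 give p_2 < p_11.
Then p_11 < p_6 extends the chain to p_6.
With p_6 < p_5: p_2 < p_12 < p_11 < p_6 < p_5.
Then p_5 < p_7 extends the chain to p_7.
Then p_7 < p_15 extends the chain to p_15.
Then p_15 < p_8 extends the chain to p_8.
With p_8 < p_4: p_2 < p_12 < p_11 < p_6 < p_5 < p_7 < p_15 < p_8 < p_4.
With p_4 < p_14: p_2 < p_12 < p_11 < p_6 < p_5 < p_7 < p_15 < p_8 < p_4 < p_14.
So p_2 < p_14; p_2 is the smaller of the two.

p_2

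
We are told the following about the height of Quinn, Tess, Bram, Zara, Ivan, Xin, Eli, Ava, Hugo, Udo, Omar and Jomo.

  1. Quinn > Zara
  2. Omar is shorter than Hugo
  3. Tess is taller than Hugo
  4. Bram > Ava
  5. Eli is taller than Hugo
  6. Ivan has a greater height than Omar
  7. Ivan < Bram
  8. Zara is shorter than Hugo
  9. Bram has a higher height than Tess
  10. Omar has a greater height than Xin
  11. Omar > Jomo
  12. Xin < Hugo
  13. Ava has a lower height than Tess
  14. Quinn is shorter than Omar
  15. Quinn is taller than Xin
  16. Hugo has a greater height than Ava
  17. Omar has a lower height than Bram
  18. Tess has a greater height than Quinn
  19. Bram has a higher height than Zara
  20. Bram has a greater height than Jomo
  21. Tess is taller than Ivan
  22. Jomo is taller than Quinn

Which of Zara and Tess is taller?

Tess

Link the given pairs in sequence: Zara < Quinn; Quinn < Jomo; Jomo < Omar; Omar < Hugo; Hugo < Tess.
Together: Zara < Quinn < Jomo < Omar < Hugo < Tess.
So Zara < Tess; Tess is the taller of the two.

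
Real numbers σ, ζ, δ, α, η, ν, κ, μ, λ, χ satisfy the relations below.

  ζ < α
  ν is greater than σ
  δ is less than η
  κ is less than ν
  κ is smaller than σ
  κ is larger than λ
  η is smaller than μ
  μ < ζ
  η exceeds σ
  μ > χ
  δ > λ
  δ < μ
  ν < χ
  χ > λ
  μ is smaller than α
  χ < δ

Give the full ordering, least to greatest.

λ < κ < σ < ν < χ < δ < η < μ < ζ < α

Each adjacent pair is fixed by a given relation: λ < κ; κ < σ; σ < ν; ν < χ; χ < δ; δ < η; η < μ; μ < ζ; ζ < α. Chaining them end to end gives the full order.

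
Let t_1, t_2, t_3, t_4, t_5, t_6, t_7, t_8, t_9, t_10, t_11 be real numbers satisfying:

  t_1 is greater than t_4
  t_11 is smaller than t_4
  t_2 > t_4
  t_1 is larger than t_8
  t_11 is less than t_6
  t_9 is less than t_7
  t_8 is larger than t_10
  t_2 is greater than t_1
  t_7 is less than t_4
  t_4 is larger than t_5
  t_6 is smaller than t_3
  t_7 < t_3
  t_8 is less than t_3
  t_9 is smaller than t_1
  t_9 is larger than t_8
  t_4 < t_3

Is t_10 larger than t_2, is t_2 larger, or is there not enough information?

The relevant relations are t_10 < t_8; t_8 < t_9; t_9 < t_7; t_7 < t_4; t_4 < t_2.
Together: t_10 < t_8 < t_9 < t_7 < t_4 < t_2.
So t_2 is larger.

t_2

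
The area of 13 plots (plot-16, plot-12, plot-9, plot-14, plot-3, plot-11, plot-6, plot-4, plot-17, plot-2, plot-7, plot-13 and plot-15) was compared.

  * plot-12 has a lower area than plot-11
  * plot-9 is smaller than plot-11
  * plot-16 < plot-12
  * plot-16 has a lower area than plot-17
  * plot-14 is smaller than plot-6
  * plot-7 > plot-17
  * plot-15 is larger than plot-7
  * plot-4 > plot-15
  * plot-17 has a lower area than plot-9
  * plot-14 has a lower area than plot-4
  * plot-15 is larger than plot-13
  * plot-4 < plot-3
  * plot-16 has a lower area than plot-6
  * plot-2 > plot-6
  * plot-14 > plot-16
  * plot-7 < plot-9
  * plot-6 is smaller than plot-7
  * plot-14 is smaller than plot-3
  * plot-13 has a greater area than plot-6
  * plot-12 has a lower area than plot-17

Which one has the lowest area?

Chaining upward from plot-16: directly above it, plot-14, plot-6, plot-12, plot-17; then plot-7, plot-9, plot-13, plot-2, plot-11, plot-4, plot-3; then plot-15.
That covers every other element, and nothing is given below plot-16, so plot-16 is the lowest area.

plot-16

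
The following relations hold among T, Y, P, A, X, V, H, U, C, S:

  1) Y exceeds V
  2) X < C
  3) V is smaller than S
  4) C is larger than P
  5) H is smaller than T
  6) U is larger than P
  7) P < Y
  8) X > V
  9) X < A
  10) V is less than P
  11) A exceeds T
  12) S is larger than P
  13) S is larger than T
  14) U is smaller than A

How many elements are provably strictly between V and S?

1

Chaining upward from V reaches: P, U, Y, X, A, C.
Chaining downward from S reaches: P, H, T.
Strictly between V and S are those in both lists: P — 1 element.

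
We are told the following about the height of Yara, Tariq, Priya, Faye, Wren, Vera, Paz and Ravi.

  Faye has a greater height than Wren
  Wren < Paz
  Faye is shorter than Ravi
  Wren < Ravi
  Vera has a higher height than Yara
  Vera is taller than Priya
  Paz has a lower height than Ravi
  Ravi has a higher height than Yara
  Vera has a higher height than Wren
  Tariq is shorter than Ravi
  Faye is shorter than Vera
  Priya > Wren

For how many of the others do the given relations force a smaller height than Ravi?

5

From Ravi the given relations immediately reach Tariq, Yara, Wren, Faye, Paz.
No other element is forced below Ravi by the given relations, so the count is 5.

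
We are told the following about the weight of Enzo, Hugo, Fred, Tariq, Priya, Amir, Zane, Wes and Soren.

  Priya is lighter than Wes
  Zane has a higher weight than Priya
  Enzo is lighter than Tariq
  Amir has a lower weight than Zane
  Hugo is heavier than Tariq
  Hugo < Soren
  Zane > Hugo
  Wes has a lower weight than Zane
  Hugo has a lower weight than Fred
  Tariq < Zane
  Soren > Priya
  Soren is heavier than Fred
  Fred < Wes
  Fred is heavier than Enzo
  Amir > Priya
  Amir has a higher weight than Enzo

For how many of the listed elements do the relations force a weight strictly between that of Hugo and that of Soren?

The relations place Hugo below Soren. An element lies strictly between them when it is forced above Hugo and also forced below Soren.
Above Hugo: {Fred, Wes, Zane}. Below Soren: {Enzo, Priya, Tariq, Fred}.
Intersection: {Fred} — 1.

1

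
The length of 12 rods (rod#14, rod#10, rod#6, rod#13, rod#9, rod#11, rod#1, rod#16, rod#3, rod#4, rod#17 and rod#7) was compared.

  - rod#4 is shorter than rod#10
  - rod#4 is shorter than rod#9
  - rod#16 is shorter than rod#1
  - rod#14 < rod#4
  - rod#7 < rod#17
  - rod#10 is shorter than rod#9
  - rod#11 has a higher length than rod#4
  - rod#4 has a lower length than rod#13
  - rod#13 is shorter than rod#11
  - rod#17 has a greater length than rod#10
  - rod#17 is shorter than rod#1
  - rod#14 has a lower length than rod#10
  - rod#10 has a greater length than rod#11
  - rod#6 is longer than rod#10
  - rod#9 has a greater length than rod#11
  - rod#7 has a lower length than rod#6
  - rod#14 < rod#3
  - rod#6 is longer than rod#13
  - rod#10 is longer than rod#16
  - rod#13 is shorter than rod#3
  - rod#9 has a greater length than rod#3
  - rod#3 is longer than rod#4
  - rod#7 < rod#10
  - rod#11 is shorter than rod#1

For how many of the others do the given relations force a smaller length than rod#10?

6

From rod#10 the given relations immediately reach rod#14, rod#4, rod#16, rod#7, rod#11.
From those, rod#13 — 6 in total.
No other element is forced below rod#10 by the given relations, so the count is 6.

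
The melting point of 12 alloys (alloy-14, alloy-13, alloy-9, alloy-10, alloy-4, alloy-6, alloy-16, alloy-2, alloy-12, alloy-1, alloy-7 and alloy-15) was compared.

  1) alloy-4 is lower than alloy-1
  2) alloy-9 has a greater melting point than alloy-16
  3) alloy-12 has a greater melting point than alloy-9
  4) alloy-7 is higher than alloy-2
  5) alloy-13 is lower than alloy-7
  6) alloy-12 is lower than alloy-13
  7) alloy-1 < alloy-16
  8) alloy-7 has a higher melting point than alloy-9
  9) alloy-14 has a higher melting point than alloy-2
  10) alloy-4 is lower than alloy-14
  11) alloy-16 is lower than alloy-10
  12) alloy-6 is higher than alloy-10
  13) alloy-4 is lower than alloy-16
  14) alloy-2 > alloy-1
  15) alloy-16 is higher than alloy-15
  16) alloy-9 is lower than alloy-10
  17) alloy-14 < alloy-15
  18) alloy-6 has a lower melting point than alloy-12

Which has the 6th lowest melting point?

alloy-16

Chaining the given pairs: alloy-4 < alloy-1 < alloy-2 < alloy-14 < alloy-15 < alloy-16 < alloy-9 < alloy-10 < alloy-6 < alloy-12 < alloy-13 < alloy-7.
Counting 6 from the smallest end gives alloy-16.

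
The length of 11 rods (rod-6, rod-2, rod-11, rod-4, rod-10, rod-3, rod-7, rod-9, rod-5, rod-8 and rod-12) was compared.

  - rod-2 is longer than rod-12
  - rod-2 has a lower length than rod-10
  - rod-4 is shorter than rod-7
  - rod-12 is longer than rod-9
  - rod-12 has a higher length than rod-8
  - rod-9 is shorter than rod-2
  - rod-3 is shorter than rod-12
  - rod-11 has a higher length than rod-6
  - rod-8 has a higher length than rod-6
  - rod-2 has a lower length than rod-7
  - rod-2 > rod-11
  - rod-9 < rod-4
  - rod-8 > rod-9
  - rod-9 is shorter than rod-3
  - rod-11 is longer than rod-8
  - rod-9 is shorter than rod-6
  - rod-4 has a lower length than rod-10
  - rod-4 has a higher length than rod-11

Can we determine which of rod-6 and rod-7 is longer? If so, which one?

Link the given pairs in sequence: rod-6 < rod-8; rod-8 < rod-11; rod-11 < rod-4; rod-4 < rod-7.
Chaining these gives rod-6 < rod-8 < rod-11 < rod-4 < rod-7.
So rod-7 is longer.

rod-7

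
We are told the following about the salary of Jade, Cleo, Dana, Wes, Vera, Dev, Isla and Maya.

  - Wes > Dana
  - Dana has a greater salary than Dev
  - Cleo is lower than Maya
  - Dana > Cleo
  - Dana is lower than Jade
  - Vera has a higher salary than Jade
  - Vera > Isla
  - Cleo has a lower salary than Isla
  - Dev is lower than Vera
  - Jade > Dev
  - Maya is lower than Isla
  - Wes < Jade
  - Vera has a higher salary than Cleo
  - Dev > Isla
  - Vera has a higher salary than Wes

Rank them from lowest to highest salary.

The consecutive links are each given: Cleo < Maya; Maya < Isla; Isla < Dev; Dev < Dana; Dana < Wes; Wes < Jade; Jade < Vera.

Cleo < Maya < Isla < Dev < Dana < Wes < Jade < Vera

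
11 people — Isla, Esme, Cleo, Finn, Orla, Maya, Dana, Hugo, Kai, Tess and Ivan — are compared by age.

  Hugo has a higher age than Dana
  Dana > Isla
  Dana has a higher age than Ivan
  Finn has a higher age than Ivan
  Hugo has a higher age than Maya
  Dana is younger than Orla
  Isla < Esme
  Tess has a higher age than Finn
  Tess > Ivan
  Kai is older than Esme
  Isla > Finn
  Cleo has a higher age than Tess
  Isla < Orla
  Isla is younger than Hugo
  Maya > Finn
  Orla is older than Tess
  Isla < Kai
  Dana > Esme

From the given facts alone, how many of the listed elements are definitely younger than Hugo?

From Hugo the given relations immediately reach Isla, Maya, Dana.
From those, Ivan, Finn, Esme — 6 in total.
Nothing else is reachable below Hugo; 6 in all.

6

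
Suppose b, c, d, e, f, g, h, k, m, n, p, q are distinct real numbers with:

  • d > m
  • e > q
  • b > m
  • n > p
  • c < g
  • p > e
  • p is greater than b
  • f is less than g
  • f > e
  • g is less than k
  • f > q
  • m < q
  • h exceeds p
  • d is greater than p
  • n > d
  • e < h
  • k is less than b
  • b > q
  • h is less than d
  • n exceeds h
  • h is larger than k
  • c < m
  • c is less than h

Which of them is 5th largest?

The consecutive relations fix a unique order: c < m < q < e < f < g < k < b < p < h < d < n.
The 5th largest is b.

b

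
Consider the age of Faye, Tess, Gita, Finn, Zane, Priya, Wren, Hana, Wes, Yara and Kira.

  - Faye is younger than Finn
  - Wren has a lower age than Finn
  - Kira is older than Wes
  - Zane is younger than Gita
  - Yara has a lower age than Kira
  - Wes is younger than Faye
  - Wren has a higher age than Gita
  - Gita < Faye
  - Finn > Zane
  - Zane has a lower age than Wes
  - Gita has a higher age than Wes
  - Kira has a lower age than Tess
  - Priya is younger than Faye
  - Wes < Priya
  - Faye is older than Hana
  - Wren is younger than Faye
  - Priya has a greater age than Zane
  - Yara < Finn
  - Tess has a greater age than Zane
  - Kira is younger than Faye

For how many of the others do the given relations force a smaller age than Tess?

From Tess the given relations immediately reach Zane, Kira.
From those, Wes, Yara — 4 in total.
Nothing else is reachable below Tess; 4 in all.

4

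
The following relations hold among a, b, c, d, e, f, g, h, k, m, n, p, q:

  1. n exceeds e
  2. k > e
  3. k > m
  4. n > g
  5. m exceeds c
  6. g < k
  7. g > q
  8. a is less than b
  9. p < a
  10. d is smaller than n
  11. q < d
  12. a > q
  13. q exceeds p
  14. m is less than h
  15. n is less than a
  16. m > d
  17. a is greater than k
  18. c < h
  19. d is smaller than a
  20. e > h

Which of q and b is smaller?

The relevant relations are q < d; d < m; m < h; h < e; e < k; k < a; a < b.
Together: q < d < m < h < e < k < a < b.
So q < b; q is the smaller of the two.

q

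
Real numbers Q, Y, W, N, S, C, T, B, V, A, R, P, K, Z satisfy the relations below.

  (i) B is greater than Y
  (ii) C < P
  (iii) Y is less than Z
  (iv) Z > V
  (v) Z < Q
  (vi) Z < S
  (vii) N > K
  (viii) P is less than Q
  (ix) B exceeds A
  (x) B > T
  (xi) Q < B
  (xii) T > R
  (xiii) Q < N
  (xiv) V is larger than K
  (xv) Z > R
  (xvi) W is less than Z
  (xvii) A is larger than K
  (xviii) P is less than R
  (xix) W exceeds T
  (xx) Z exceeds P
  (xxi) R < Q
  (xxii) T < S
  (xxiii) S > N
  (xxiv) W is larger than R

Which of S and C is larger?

S

Following the relations from C: C < P < R < T < W < Z < Q < N < S.
So C < S; S is the larger of the two.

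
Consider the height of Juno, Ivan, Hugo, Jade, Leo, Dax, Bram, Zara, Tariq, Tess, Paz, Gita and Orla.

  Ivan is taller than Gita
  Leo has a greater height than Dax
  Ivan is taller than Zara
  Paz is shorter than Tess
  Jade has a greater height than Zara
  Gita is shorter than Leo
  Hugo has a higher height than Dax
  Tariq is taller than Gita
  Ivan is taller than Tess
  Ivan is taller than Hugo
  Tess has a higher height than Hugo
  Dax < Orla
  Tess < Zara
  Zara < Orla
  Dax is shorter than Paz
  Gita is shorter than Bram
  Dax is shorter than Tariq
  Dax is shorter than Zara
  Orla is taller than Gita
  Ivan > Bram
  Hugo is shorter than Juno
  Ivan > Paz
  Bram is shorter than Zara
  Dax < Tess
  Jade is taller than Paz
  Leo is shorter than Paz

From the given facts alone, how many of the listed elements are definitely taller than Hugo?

6

From Hugo the given relations immediately reach Tess, Juno, Ivan.
From those, Zara — 4 in total.
From those, Jade, Orla — 6 in total.
Nothing else is reachable above Hugo; 6 in all.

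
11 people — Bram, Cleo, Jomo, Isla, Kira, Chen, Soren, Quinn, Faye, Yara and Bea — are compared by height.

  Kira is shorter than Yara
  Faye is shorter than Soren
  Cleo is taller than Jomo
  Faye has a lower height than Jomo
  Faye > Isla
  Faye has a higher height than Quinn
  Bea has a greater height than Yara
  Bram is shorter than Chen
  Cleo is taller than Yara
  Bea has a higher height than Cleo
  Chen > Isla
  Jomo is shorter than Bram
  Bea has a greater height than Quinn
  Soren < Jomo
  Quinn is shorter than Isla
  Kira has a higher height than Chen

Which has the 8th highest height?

Piecing the relations together gives one ordering: Quinn < Isla < Faye < Soren < Jomo < Bram < Chen < Kira < Yara < Cleo < Bea.
Counting 8 from the largest end gives Soren.

Soren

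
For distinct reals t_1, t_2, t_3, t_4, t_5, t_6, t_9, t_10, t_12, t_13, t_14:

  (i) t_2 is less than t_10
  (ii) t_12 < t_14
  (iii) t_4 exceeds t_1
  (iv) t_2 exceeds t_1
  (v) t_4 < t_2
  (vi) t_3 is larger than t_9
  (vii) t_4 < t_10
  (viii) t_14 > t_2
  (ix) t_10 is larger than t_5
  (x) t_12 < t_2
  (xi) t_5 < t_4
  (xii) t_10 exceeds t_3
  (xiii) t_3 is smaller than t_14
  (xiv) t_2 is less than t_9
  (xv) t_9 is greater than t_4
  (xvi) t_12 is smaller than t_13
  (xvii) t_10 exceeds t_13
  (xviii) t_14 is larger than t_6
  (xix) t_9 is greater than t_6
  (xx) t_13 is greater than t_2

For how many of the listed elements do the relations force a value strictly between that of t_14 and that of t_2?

2

Chaining upward from t_2 reaches: t_13, t_9, t_3, t_10.
Chaining downward from t_14 reaches: t_5, t_1, t_6, t_4, t_12, t_9, t_3.
Strictly between t_2 and t_14 are those in both lists: t_9, t_3 — 2 elements.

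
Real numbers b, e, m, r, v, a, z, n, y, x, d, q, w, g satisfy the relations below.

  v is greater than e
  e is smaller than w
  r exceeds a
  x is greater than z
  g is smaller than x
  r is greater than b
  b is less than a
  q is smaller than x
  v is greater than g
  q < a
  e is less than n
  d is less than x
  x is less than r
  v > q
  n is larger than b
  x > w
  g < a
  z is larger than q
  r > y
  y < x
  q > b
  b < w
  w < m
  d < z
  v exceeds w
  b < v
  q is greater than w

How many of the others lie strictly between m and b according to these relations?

The relations place b below m. An element lies strictly between them when it is forced above b and also forced below m.
Above b: {w, q, z, a, v, x, r, n}. Below m: {e, w}.
Intersection: {w} — 1.

1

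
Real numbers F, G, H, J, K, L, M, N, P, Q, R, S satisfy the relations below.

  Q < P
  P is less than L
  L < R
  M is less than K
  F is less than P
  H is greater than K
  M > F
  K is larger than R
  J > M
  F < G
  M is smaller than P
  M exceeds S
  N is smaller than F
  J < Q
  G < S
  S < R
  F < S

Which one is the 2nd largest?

Piecing the relations together gives one ordering: N < F < G < S < M < J < Q < P < L < R < K < H.
Counting 2 from the largest end gives K.

K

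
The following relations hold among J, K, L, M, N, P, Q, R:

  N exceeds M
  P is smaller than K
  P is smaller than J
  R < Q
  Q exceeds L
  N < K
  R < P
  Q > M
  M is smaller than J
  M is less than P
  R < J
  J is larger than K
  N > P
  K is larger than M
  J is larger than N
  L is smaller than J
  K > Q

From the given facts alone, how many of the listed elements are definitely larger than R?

5

The elements the relations force above R are P, N, Q, K, J — no chain reaches any other.
That is 5.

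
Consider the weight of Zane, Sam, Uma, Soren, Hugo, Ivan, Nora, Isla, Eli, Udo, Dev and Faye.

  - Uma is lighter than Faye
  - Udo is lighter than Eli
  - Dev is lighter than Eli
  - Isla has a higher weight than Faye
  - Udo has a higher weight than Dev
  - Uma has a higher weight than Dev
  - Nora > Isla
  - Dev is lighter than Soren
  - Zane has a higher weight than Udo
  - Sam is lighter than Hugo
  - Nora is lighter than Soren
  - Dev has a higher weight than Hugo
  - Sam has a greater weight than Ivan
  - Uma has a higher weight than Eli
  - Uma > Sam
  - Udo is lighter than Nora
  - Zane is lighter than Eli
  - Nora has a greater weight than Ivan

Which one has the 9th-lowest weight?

Faye

Piecing the relations together gives one ordering: Ivan < Sam < Hugo < Dev < Udo < Zane < Eli < Uma < Faye < Isla < Nora < Soren.
The 9th smallest is Faye.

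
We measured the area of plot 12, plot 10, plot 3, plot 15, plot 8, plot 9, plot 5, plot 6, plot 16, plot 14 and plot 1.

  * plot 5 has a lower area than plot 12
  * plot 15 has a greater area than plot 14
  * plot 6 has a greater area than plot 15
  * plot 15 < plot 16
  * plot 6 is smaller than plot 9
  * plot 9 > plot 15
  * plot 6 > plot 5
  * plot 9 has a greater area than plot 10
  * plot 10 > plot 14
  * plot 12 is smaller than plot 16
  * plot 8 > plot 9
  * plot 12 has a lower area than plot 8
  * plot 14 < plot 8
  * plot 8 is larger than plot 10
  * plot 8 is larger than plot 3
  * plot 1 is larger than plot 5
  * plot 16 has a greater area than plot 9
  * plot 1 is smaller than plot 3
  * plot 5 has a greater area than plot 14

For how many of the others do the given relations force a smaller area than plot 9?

5

From plot 9 the given relations immediately reach plot 10, plot 15, plot 6.
From those, plot 14, plot 5 — 5 in total.
No other element is forced below plot 9 by the given relations, so the count is 5.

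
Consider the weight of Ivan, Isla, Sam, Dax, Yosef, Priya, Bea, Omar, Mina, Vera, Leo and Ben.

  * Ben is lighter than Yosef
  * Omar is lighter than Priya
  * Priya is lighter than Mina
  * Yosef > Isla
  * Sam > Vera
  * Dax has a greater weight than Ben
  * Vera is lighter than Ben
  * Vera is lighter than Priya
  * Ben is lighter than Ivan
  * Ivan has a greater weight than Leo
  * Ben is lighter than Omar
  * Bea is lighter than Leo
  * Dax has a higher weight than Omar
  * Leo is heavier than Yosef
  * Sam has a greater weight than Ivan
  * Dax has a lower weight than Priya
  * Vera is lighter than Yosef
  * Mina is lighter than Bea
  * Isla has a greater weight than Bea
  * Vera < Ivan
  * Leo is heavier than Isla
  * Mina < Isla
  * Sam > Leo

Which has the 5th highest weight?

Isla

Chaining the given pairs: Vera < Ben < Omar < Dax < Priya < Mina < Bea < Isla < Yosef < Leo < Ivan < Sam.
Counting 5 from the largest end gives Isla.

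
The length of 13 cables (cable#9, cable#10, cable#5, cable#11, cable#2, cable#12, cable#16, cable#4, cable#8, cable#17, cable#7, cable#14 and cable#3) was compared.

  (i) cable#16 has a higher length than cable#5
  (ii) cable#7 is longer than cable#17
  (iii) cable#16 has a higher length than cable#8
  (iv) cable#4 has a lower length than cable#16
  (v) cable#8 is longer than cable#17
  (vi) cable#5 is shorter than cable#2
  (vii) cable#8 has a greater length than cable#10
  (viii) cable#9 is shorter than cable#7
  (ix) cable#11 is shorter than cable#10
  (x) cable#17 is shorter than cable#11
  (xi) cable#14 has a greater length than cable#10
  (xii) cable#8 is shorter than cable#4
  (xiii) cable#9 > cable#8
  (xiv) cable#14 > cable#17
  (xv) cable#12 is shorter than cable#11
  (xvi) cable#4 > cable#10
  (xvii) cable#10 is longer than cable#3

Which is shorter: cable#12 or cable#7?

cable#12

The relevant relations are cable#12 < cable#11; cable#11 < cable#10; cable#10 < cable#8; cable#8 < cable#9; cable#9 < cable#7.
Together: cable#12 < cable#11 < cable#10 < cable#8 < cable#9 < cable#7.
So cable#12 < cable#7; cable#12 is the shorter of the two.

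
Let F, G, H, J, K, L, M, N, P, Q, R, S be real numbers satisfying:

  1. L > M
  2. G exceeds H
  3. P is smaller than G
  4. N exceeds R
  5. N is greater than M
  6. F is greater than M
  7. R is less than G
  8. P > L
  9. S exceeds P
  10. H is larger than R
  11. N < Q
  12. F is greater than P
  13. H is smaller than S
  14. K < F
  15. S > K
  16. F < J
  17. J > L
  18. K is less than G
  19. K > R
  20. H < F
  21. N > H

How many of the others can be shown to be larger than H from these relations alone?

6

Directly above H: N, F, S, G.
One step further: J, Q (6 so far).
No other element is forced above H by the given relations, so the count is 6.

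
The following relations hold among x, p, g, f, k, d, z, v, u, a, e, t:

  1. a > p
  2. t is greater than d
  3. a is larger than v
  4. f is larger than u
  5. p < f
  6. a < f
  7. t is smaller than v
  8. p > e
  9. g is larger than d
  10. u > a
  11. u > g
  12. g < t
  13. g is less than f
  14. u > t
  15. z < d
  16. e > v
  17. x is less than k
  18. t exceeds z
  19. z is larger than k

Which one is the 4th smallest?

Piecing the relations together gives one ordering: x < k < z < d < g < t < v < e < p < a < u < f.
The 4th smallest is d.

d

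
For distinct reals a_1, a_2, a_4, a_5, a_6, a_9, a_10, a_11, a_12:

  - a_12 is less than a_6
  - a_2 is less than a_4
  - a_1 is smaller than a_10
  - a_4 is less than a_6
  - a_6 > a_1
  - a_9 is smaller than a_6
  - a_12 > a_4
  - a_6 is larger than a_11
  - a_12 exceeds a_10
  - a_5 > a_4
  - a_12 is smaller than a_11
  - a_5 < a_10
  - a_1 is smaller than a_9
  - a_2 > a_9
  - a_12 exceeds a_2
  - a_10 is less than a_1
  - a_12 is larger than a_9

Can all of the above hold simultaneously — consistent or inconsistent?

inconsistent

We have a_10 < a_1 stated directly, yet also a_1 < a_9 < a_2 < a_4 < a_5 < a_10 by chaining the others — so a_1 < a_10. Contradiction.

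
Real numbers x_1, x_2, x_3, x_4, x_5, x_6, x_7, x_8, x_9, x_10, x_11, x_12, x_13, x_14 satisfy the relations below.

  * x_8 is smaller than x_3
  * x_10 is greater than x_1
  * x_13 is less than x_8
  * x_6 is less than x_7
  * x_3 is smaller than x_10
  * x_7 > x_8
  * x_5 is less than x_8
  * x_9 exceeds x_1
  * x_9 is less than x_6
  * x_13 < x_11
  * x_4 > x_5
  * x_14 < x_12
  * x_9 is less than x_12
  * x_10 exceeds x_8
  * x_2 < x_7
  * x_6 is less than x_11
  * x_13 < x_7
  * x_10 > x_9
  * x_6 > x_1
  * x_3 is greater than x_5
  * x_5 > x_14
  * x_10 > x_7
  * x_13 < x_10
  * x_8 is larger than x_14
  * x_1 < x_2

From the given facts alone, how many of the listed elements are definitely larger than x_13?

5

From x_13 the given relations immediately reach x_8, x_7, x_10, x_11.
From those, x_3 — 5 in total.
Nothing else is reachable above x_13; 5 in all.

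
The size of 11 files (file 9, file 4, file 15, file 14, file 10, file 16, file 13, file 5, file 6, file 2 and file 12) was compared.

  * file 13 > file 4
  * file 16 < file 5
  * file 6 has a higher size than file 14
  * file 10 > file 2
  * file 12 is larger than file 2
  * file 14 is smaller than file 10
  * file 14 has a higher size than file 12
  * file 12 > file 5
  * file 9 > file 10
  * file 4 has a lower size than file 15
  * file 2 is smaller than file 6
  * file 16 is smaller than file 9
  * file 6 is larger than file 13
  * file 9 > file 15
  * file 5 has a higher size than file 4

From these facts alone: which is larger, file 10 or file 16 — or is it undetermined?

file 10

Following the relations from file 16: file 16 < file 5 < file 12 < file 14 < file 10.
So file 10 is larger.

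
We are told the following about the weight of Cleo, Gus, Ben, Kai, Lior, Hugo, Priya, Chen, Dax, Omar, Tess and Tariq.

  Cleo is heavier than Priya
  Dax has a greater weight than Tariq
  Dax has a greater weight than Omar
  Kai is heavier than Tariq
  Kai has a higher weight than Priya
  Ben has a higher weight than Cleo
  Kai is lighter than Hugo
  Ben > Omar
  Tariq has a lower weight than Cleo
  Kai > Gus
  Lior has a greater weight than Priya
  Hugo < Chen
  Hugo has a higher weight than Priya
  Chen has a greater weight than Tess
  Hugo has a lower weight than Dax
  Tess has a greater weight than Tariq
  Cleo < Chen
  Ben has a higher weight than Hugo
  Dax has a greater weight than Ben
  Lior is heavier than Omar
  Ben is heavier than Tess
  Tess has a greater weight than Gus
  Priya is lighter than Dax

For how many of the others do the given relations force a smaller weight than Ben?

8

Directly below Ben: Tess, Hugo, Omar, Cleo.
One step further: Tariq, Gus, Priya, Kai (8 so far).
No other element is forced below Ben by the given relations, so the count is 8.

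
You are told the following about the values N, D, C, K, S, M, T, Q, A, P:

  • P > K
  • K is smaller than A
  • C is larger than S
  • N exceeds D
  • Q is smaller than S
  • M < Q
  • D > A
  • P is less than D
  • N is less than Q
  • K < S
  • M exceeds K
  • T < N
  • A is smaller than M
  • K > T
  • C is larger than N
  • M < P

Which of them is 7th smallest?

Piecing the relations together gives one ordering: T < K < A < M < P < D < N < Q < S < C.
The 7th smallest is N.

N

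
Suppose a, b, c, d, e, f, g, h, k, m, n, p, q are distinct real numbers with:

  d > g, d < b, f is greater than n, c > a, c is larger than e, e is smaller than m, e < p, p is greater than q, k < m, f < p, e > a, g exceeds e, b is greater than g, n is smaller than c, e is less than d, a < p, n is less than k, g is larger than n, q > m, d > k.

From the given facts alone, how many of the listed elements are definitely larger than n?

9

Directly above n: c, f, g, k.
One step further: m, d, p, b (8 so far).
One step further: q (9 so far).
Nothing else is reachable above n; 9 in all.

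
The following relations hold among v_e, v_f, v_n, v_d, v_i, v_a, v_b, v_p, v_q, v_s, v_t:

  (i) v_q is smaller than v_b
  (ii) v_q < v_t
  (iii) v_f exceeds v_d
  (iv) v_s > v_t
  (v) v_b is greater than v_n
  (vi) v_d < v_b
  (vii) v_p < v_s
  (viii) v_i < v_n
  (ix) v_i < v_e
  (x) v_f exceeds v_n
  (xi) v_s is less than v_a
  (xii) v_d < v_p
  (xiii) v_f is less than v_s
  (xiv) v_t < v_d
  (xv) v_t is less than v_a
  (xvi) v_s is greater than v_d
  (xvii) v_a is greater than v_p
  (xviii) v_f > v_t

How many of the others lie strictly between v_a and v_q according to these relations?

The relations place v_q below v_a. An element lies strictly between them when it is forced above v_q and also forced below v_a.
Above v_q: {v_t, v_d, v_p, v_f, v_s, v_b}. Below v_a: {v_i, v_t, v_d, v_n, v_p, v_f, v_s}.
Intersection: {v_t, v_d, v_p, v_f, v_s} — 5.

5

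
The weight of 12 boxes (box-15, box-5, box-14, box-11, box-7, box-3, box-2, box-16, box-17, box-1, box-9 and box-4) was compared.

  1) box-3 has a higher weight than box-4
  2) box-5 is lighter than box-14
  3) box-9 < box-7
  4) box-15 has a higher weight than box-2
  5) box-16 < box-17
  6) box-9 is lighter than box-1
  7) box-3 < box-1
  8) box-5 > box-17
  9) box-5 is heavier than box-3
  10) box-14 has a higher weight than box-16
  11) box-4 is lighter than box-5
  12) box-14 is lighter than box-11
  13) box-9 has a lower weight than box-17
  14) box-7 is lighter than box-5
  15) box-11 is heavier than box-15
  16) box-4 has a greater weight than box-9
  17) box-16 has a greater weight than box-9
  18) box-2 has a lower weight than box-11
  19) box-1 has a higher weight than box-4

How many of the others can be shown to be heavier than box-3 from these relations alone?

The elements the relations force above box-3 are box-5, box-14, box-1, box-11 — no chain reaches any other.
That is 4.

4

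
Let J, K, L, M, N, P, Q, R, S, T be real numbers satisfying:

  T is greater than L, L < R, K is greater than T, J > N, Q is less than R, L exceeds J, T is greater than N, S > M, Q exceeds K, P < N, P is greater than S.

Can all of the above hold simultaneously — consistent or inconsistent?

Every relation is compatible with M < S < P < N < J < L < T < K < Q < R; the set is consistent.

consistent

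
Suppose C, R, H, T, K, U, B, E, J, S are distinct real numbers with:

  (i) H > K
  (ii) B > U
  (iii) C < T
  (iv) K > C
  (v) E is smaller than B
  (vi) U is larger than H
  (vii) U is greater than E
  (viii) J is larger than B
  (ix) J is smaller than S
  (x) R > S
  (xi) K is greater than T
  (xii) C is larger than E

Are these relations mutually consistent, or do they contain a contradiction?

consistent

The single ordering E < C < T < K < H < U < B < J < S < R satisfies every listed relation, so no contradiction arises.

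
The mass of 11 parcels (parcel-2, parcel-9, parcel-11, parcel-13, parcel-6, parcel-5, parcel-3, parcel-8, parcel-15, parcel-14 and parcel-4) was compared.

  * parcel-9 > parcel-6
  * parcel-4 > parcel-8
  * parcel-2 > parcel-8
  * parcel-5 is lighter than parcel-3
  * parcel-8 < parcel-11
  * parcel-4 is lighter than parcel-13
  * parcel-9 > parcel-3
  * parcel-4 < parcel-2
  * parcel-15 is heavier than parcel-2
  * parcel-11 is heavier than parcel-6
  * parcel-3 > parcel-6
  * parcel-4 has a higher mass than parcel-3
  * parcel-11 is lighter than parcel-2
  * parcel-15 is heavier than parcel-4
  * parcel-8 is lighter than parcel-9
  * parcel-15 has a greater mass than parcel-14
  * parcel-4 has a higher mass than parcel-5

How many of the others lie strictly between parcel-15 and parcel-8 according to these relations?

3

Chaining upward from parcel-8 reaches: parcel-11, parcel-4, parcel-2, parcel-13, parcel-9.
Chaining downward from parcel-15 reaches: parcel-5, parcel-6, parcel-3, parcel-11, parcel-4, parcel-2, parcel-14.
Strictly between parcel-8 and parcel-15 are those in both lists: parcel-11, parcel-4, parcel-2 — 3 elements.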